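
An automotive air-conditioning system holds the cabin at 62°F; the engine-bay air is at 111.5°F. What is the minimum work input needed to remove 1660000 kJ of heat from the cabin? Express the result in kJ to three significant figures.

158000 kJ

In absolute terms T_C = 289.82 K and T_H = 317.32 K, so ΔT = 27.50 K.
The reversible limit is COP_R = T_C/ΔT = 10.54, so W_min = Q_C/COP = Q_C·ΔT/T_C.
W_min = 1660000 × 27.50/289.82 = 157500 kJ.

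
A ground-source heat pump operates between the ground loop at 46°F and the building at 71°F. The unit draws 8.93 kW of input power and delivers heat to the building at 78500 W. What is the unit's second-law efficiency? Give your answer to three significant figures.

Converting, Q̇_H = 78500 W = 78.50 kW, so COP_actual = Q̇_H/Ẇ = 78.50/8.930 = 8.791.
In absolute terms T_C = 280.93 K and T_H = 294.82 K, so ΔT = 13.89 K.
COP_Carnot = T_H/ΔT = 294.82/13.89 = 21.23.
η_II = COP_actual/COP_Carnot = 8.791/21.23 = 0.4141.

0.414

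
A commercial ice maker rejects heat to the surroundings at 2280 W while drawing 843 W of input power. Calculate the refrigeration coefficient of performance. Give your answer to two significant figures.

1.7

The first law gives Q̇_H = Q̇_C + Ẇ, so the three rates are Q̇_C = 1437, Q̇_H = 2280, Ẇ = 843.0 W.
COP_R = Q̇_C/Ẇ = 1437/843.0 = 1.705.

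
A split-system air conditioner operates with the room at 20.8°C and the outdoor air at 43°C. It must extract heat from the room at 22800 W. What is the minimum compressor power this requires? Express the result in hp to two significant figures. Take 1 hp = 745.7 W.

2.3 hp

In absolute terms T_C = 293.95 K and T_H = 316.15 K, so ΔT = 22.20 K.
COP_Carnot = T_C/ΔT = 293.95/22.20 = 13.24.
Ẇ_min = Q̇/COP_Carnot = 22800/13.24 = 1722 W = 2.309 hp.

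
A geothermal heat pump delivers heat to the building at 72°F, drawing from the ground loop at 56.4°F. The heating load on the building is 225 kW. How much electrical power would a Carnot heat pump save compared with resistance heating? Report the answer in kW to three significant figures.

218 kW

In absolute terms T_C = 286.71 K and T_H = 295.37 K, so ΔT = 8.667 K.
COP_Carnot = T_H/ΔT = 295.37/8.667 = 34.08.
Resistance heating needs Ẇ_res = Q̇_H = 225.0 kW; the reversible heat pump needs only Ẇ_hp = Q̇_H/COP = 6.602 kW.
Saving = 225.0 − 6.602 = 218.4 kW.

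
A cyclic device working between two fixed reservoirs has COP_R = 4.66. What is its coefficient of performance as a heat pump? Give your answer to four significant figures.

The first law on one cycle gives Q_H = Q_C + W, so Q_H/W = Q_C/W + 1.
COP_HP = COP_R + 1 = 4.66 + 1 = 5.66.

5.660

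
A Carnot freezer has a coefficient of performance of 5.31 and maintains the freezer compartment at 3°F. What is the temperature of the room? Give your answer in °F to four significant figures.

COP_R = T_C/(T_H − T_C) gives T_H − T_C = T_C/COP.
With T_C = 257.04 K, T_H = 257.04 × (1 + 1/5.31) = 305.45 K.
Converting, 305.45 K = 90.13°F.

90.13 °F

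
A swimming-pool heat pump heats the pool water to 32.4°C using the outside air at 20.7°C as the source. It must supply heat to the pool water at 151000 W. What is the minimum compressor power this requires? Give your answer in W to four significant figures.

5782 W

In absolute terms T_C = 293.85 K and T_H = 305.55 K, so ΔT = 11.70 K.
COP_Carnot = T_H/ΔT = 305.55/11.70 = 26.12.
Ẇ_min = Q̇/COP_Carnot = 151000/26.12 = 5782 W.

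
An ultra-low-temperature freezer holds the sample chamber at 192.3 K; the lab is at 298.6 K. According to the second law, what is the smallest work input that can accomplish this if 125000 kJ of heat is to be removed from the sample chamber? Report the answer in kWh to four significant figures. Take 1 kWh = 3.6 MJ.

19.19 kWh

The reservoir spacing is ΔT = 298.6 − 192.3 = 106.3 K.
The reversible limit is COP_R = T_C/ΔT = 1.809, so W_min = Q_C/COP = Q_C·ΔT/T_C.
W_min = 125000 × 106.3/192.30 = 69100 kJ = 19.19 kWh.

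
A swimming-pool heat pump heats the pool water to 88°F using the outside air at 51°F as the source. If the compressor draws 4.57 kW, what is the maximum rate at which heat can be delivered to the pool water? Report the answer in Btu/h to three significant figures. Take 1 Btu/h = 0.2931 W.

231000 Btu/h

In absolute terms T_C = 283.71 K and T_H = 304.26 K, so ΔT = 20.56 K.
COP_Carnot = T_H/ΔT = 304.26/20.56 = 14.80.
Q̇_max = COP_Carnot × Ẇ = 14.80 × 4.570 kW = 67.64 kW = 230800 Btu/h.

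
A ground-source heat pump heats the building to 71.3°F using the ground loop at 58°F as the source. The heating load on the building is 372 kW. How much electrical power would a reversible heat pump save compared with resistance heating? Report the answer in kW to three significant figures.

In absolute terms T_C = 287.59 K and T_H = 294.98 K, so ΔT = 7.389 K.
COP_Carnot = T_H/ΔT = 294.98/7.389 = 39.92.
Resistance heating needs Ẇ_res = Q̇_H = 372.0 kW; the reversible heat pump needs only Ẇ_hp = Q̇_H/COP = 9.318 kW.
Saving = 372.0 − 9.318 = 362.7 kW.

363 kW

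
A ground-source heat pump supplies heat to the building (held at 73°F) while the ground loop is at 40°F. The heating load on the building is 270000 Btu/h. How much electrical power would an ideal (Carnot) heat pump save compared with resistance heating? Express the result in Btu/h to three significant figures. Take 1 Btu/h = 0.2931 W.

In absolute terms T_C = 277.59 K and T_H = 295.93 K, so ΔT = 18.33 K.
COP_Carnot = T_H/ΔT = 295.93/18.33 = 16.14.
Resistance heating needs Ẇ_res = Q̇_H = 270000 Btu/h; the reversible heat pump needs only Ẇ_hp = Q̇_H/COP = 16730 Btu/h.
Saving = 270000 − 16730 = 253300 Btu/h.

253000 Btu/h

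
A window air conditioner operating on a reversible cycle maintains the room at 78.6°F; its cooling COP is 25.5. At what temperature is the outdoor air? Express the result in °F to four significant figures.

COP_R = T_C/(T_H − T_C) gives T_H − T_C = T_C/COP.
With T_C = 299.04 K, T_H = 299.04 × (1 + 1/25.5) = 310.77 K.
Converting, 310.77 K = 99.71°F.

99.71 °F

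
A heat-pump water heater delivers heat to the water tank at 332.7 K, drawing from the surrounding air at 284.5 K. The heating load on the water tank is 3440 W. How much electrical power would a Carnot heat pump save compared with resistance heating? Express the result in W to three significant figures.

2940 W

The reservoir spacing is ΔT = 332.7 − 284.5 = 48.20 K.
COP_Carnot = T_H/ΔT = 332.70/48.20 = 6.902.
Resistance heating needs Ẇ_res = Q̇_H = 3440 W; the reversible heat pump needs only Ẇ_hp = Q̇_H/COP = 498.4 W.
Saving = 3440 − 498.4 = 2942 W.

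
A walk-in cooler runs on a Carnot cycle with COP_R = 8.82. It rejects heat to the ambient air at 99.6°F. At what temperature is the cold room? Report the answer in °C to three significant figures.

5.92 °C

For a Carnot refrigerator COP_R = T_C/(T_H − T_C), so T_C = COP·T_H/(1 + COP).
With T_H = 310.71 K, T_C = 8.82 × 310.71/9.820 = 279.07 K.
Converting, 279.07 K = 5.92°C.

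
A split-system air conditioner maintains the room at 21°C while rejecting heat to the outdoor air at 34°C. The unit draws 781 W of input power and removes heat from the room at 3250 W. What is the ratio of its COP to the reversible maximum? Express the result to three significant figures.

COP_actual = Q̇_C/Ẇ = 3250/781.0 = 4.161.
In absolute terms T_C = 294.15 K and T_H = 307.15 K, so ΔT = 13.00 K.
COP_Carnot = T_C/ΔT = 294.15/13.00 = 22.63.
η_II = COP_actual/COP_Carnot = 4.161/22.63 = 0.1839.

0.184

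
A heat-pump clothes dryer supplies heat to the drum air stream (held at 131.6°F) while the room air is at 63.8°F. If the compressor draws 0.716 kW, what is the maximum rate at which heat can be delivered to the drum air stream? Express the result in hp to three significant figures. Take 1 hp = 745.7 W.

In absolute terms T_C = 290.82 K and T_H = 328.48 K, so ΔT = 37.67 K.
COP_Carnot = T_H/ΔT = 328.48/37.67 = 8.721.
Q̇_max = COP_Carnot × Ẇ = 8.721 × 0.7160 kW = 6.244 kW = 8.373 hp.

8.37 hp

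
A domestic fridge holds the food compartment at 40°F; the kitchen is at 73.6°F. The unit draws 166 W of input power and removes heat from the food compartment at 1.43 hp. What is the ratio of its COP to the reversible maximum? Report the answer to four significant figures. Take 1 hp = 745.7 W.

0.4320

Converting, Q̇_C = 1.430 hp = 1066 W, so COP_actual = Q̇_C/Ẇ = 1066/166.0 = 6.424.
In absolute terms T_C = 277.59 K and T_H = 296.26 K, so ΔT = 18.67 K.
COP_Carnot = T_C/ΔT = 277.59/18.67 = 14.87.
η_II = COP_actual/COP_Carnot = 6.424/14.87 = 0.4320.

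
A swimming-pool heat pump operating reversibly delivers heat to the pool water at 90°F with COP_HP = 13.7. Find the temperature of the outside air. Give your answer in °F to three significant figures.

49.9 °F

COP_HP = T_H/(T_H − T_C) gives T_H − T_C = T_H/COP.
With T_H = 305.37 K, T_C = 305.37 × (1 − 1/13.7) = 283.08 K.
Converting, 283.08 K = 49.88°F.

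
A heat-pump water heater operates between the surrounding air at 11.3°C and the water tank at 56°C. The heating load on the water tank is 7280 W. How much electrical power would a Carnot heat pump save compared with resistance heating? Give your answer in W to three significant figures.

In absolute terms T_C = 284.45 K and T_H = 329.15 K, so ΔT = 44.70 K.
COP_Carnot = T_H/ΔT = 329.15/44.70 = 7.364.
Resistance heating needs Ẇ_res = Q̇_H = 7280 W; the reversible heat pump needs only Ẇ_hp = Q̇_H/COP = 988.7 W.
Saving = 7280 − 988.7 = 6291 W.

6290 W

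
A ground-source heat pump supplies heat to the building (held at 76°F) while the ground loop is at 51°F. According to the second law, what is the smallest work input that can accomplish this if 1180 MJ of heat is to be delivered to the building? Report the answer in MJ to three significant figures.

In absolute terms T_C = 283.71 K and T_H = 297.59 K, so ΔT = 13.89 K.
The reversible limit is COP_HP = T_H/ΔT = 21.43, so W_min = Q_H/COP = Q_H·ΔT/T_H.
W_min = 1180 × 13.89/297.59 = 55.07 MJ.

55.1 MJ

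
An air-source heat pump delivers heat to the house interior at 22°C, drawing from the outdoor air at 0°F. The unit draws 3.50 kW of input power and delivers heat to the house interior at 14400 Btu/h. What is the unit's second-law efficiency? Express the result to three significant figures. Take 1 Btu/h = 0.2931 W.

0.163

Converting, Q̇_H = 14400 Btu/h = 4.221 kW, so COP_actual = Q̇_H/Ẇ = 4.221/3.500 = 1.206.
In absolute terms T_C = 255.37 K and T_H = 295.15 K, so ΔT = 39.78 K.
COP_Carnot = T_H/ΔT = 295.15/39.78 = 7.420.
η_II = COP_actual/COP_Carnot = 1.206/7.420 = 0.1625.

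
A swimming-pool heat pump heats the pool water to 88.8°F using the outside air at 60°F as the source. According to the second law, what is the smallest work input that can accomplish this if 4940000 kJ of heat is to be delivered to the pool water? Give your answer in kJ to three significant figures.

259000 kJ

In absolute terms T_C = 288.71 K and T_H = 304.71 K, so ΔT = 16.00 K.
The reversible limit is COP_HP = T_H/ΔT = 19.04, so W_min = Q_H/COP = Q_H·ΔT/T_H.
W_min = 4940000 × 16.00/304.71 = 259400 kJ.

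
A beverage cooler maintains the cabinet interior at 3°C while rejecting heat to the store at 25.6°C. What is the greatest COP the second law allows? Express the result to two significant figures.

12

In absolute terms T_C = 276.15 K and T_H = 298.75 K, so ΔT = 22.60 K.
For a reversible cycle, COP_Carnot = T_C/ΔT = 276.15/22.60 = 12.22.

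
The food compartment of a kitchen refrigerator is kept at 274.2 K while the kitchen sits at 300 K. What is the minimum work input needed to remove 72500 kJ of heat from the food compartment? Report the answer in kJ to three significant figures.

6820 kJ

The reservoir spacing is ΔT = 300 − 274.2 = 25.80 K.
The reversible limit is COP_R = T_C/ΔT = 10.63, so W_min = Q_C/COP = Q_C·ΔT/T_C.
W_min = 72500 × 25.80/274.20 = 6822 kJ.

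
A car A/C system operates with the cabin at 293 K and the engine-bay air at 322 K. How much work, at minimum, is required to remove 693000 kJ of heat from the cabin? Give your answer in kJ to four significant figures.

68590 kJ

The reservoir spacing is ΔT = 322 − 293 = 29.00 K.
The reversible limit is COP_R = T_C/ΔT = 10.10, so W_min = Q_C/COP = Q_C·ΔT/T_C.
W_min = 693000 × 29.00/293.00 = 68590 kJ.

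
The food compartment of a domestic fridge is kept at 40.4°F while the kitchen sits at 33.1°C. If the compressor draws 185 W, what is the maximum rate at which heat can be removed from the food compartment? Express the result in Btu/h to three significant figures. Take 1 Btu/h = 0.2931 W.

In absolute terms T_C = 277.82 K and T_H = 306.25 K, so ΔT = 28.43 K.
COP_Carnot = T_C/ΔT = 277.82/28.43 = 9.771.
Q̇_max = COP_Carnot × Ẇ = 9.771 × 185.0 W = 1808 W = 6167 Btu/h.

6170 Btu/h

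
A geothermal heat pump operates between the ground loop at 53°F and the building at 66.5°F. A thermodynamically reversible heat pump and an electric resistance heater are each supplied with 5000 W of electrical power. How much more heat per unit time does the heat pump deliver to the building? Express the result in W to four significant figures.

In absolute terms T_C = 284.82 K and T_H = 292.32 K, so ΔT = 7.500 K.
COP_Carnot = T_H/ΔT = 292.32/7.500 = 38.98.
The heat pump delivers Q̇_H = COP × Ẇ = 194900 W; the resistance heater delivers Ẇ = 5000 W.
Extra = (COP − 1)·Ẇ = 189900 W.

189900 W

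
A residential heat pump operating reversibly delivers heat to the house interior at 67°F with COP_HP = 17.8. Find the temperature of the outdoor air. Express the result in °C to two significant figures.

COP_HP = T_H/(T_H − T_C) gives T_H − T_C = T_H/COP.
With T_H = 292.59 K, T_C = 292.59 × (1 − 1/17.8) = 276.16 K.
Converting, 276.16 K = 3.01°C.

3.0 °C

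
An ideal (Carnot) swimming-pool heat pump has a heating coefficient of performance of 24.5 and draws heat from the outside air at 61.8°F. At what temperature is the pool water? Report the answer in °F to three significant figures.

COP_HP = T_H/(T_H − T_C) rearranges to T_H = COP·T_C/(COP − 1).
With T_C = 289.71 K, T_H = 24.5 × 289.71/23.50 = 302.03 K.
Converting, 302.03 K = 83.99°F.

84.0 °F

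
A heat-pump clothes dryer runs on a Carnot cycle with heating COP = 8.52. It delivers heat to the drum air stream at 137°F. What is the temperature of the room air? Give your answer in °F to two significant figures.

COP_HP = T_H/(T_H − T_C) gives T_H − T_C = T_H/COP.
With T_H = 331.48 K, T_C = 331.48 × (1 − 1/8.52) = 292.58 K.
Converting, 292.58 K = 66.97°F.

67 °F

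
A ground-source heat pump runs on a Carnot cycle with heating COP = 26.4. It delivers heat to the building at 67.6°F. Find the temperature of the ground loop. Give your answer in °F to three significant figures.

47.6 °F

COP_HP = T_H/(T_H − T_C) gives T_H − T_C = T_H/COP.
With T_H = 292.93 K, T_C = 292.93 × (1 − 1/26.4) = 281.83 K.
Converting, 281.83 K = 47.63°F.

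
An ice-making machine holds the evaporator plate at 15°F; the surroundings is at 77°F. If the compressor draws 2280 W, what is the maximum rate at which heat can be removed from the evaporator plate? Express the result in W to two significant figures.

17000 W

In absolute terms T_C = 263.71 K and T_H = 298.15 K, so ΔT = 34.44 K.
COP_Carnot = T_C/ΔT = 263.71/34.44 = 7.656.
Q̇_max = COP_Carnot × Ẇ = 7.656 × 2280 W = 17460 W.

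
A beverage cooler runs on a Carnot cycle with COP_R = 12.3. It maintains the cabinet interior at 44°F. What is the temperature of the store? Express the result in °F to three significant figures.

COP_R = T_C/(T_H − T_C) gives T_H − T_C = T_C/COP.
With T_C = 279.82 K, T_H = 279.82 × (1 + 1/12.3) = 302.57 K.
Converting, 302.57 K = 84.95°F.

84.9 °F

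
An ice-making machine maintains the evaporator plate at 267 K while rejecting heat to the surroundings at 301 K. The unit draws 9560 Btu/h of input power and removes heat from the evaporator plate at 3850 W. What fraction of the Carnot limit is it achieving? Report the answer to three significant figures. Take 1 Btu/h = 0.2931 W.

0.175

Converting, Q̇_C = 3850 W = 13140 Btu/h, so COP_actual = Q̇_C/Ẇ = 13140/9560 = 1.374.
The reservoir spacing is ΔT = 301 − 267 = 34.00 K.
COP_Carnot = T_C/ΔT = 267.00/34.00 = 7.853.
η_II = COP_actual/COP_Carnot = 1.374/7.853 = 0.1750.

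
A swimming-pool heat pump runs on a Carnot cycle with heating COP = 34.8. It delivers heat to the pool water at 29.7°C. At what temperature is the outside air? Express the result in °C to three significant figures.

21.0 °C

COP_HP = T_H/(T_H − T_C) gives T_H − T_C = T_H/COP.
With T_H = 302.85 K, T_C = 302.85 × (1 − 1/34.8) = 294.15 K.
Converting, 294.15 K = 21.00°C.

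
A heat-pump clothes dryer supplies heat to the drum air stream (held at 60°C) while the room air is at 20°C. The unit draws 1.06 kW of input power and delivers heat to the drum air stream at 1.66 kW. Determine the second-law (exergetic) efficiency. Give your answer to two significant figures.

0.19

COP_actual = Q̇_H/Ẇ = 1.660/1.060 = 1.566.
In absolute terms T_C = 293.15 K and T_H = 333.15 K, so ΔT = 40.00 K.
COP_Carnot = T_H/ΔT = 333.15/40.00 = 8.329.
η_II = COP_actual/COP_Carnot = 1.566/8.329 = 0.1880.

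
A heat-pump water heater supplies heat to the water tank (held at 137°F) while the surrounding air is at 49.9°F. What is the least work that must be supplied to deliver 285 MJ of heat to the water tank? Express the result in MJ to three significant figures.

In absolute terms T_C = 283.09 K and T_H = 331.48 K, so ΔT = 48.39 K.
The reversible limit is COP_HP = T_H/ΔT = 6.850, so W_min = Q_H/COP = Q_H·ΔT/T_H.
W_min = 285.0 × 48.39/331.48 = 41.60 MJ.

41.6 MJ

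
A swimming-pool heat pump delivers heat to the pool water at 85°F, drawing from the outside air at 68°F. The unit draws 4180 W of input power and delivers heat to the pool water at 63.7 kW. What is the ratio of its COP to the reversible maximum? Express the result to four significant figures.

Converting, Q̇_H = 63.70 kW = 63700 W, so COP_actual = Q̇_H/Ẇ = 63700/4180 = 15.24.
In absolute terms T_C = 293.15 K and T_H = 302.59 K, so ΔT = 9.444 K.
COP_Carnot = T_H/ΔT = 302.59/9.444 = 32.04.
η_II = COP_actual/COP_Carnot = 15.24/32.04 = 0.4756.

0.4756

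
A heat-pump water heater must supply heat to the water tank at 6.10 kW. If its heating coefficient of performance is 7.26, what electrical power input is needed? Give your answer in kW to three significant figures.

0.840 kW

Ẇ = Q̇_H/COP_HP = 6.100/7.26 = 0.8402 kW.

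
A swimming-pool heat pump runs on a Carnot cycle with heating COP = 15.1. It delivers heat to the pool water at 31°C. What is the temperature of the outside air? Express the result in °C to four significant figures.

COP_HP = T_H/(T_H − T_C) gives T_H − T_C = T_H/COP.
With T_H = 304.15 K, T_C = 304.15 × (1 − 1/15.1) = 284.01 K.
Converting, 284.01 K = 10.86°C.

10.86 °C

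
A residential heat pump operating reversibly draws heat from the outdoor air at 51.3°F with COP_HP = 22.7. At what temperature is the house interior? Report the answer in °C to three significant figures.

COP_HP = T_H/(T_H − T_C) rearranges to T_H = COP·T_C/(COP − 1).
With T_C = 283.87 K, T_H = 22.7 × 283.87/21.70 = 296.95 K.
Converting, 296.95 K = 23.80°C.

23.8 °C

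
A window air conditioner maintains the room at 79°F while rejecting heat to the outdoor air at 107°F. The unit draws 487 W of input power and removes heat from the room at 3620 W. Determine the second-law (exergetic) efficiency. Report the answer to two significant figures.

COP_actual = Q̇_C/Ẇ = 3620/487.0 = 7.433.
In absolute terms T_C = 299.26 K and T_H = 314.82 K, so ΔT = 15.56 K.
COP_Carnot = T_C/ΔT = 299.26/15.56 = 19.24.
η_II = COP_actual/COP_Carnot = 7.433/19.24 = 0.3864.

0.39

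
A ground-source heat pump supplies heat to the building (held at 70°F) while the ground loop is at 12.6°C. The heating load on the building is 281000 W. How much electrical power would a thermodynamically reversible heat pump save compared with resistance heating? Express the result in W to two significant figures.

270000 W

In absolute terms T_C = 285.75 K and T_H = 294.26 K, so ΔT = 8.511 K.
COP_Carnot = T_H/ΔT = 294.26/8.511 = 34.57.
Resistance heating needs Ẇ_res = Q̇_H = 281000 W; the reversible heat pump needs only Ẇ_hp = Q̇_H/COP = 8128 W.
Saving = 281000 − 8128 = 272900 W.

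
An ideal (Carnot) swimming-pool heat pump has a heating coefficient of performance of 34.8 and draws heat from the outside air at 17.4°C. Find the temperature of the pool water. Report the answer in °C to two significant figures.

26 °C

COP_HP = T_H/(T_H − T_C) rearranges to T_H = COP·T_C/(COP − 1).
With T_C = 290.55 K, T_H = 34.8 × 290.55/33.80 = 299.15 K.
Converting, 299.15 K = 26.00°C.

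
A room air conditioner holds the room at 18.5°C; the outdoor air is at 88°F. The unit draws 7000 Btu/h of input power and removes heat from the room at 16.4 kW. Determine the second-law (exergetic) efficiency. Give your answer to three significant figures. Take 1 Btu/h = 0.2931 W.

0.346

Converting, Q̇_C = 16.40 kW = 55950 Btu/h, so COP_actual = Q̇_C/Ẇ = 55950/7000 = 7.993.
In absolute terms T_C = 291.65 K and T_H = 304.26 K, so ΔT = 12.61 K.
COP_Carnot = T_C/ΔT = 291.65/12.61 = 23.13.
η_II = COP_actual/COP_Carnot = 7.993/23.13 = 0.3456.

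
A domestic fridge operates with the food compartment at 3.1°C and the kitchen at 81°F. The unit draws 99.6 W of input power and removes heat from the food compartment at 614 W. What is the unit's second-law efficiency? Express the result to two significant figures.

0.54

COP_actual = Q̇_C/Ẇ = 614.0/99.60 = 6.165.
In absolute terms T_C = 276.25 K and T_H = 300.37 K, so ΔT = 24.12 K.
COP_Carnot = T_C/ΔT = 276.25/24.12 = 11.45.
η_II = COP_actual/COP_Carnot = 6.165/11.45 = 0.5383.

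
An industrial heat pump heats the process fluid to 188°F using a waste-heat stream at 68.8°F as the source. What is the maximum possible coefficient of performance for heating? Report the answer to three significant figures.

5.43

In absolute terms T_C = 293.59 K and T_H = 359.82 K, so ΔT = 66.22 K.
For a reversible cycle, COP_Carnot = T_H/ΔT = 359.82/66.22 = 5.433.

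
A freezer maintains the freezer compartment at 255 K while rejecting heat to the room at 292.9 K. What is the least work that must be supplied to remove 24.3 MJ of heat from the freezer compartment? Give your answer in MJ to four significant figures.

3.612 MJ

The reservoir spacing is ΔT = 292.9 − 255 = 37.90 K.
The reversible limit is COP_R = T_C/ΔT = 6.728, so W_min = Q_C/COP = Q_C·ΔT/T_C.
W_min = 24.30 × 37.90/255.00 = 3.612 MJ.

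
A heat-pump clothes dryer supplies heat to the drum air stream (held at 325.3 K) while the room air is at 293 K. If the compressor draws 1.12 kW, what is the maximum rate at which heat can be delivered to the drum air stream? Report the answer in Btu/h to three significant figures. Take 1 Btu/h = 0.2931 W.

38500 Btu/h

The reservoir spacing is ΔT = 325.3 − 293 = 32.30 K.
COP_Carnot = T_H/ΔT = 325.30/32.30 = 10.07.
Q̇_max = COP_Carnot × Ẇ = 10.07 × 1.120 kW = 11.28 kW = 38480 Btu/h.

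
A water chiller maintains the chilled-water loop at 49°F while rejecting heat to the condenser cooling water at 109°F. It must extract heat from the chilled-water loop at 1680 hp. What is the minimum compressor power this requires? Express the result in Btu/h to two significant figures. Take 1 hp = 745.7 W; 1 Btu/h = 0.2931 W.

500000 Btu/h

In absolute terms T_C = 282.59 K and T_H = 315.93 K, so ΔT = 33.33 K.
COP_Carnot = T_C/ΔT = 282.59/33.33 = 8.478.
Ẇ_min = Q̇/COP_Carnot = 1680/8.478 = 198.2 hp = 504200 Btu/h.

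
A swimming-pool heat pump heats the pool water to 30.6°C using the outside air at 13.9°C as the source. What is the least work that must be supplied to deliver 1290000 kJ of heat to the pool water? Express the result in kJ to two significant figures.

71000 kJ

In absolute terms T_C = 287.05 K and T_H = 303.75 K, so ΔT = 16.70 K.
The reversible limit is COP_HP = T_H/ΔT = 18.19, so W_min = Q_H/COP = Q_H·ΔT/T_H.
W_min = 1290000 × 16.70/303.75 = 70920 kJ.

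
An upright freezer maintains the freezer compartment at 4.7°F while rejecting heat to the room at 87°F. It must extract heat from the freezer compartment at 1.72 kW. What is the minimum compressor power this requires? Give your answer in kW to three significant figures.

In absolute terms T_C = 257.98 K and T_H = 303.71 K, so ΔT = 45.72 K.
COP_Carnot = T_C/ΔT = 257.98/45.72 = 5.642.
Ẇ_min = Q̇/COP_Carnot = 1.720/5.642 = 0.3048 kW.

0.305 kW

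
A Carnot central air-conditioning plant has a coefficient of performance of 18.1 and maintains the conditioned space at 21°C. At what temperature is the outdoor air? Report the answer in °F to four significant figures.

COP_R = T_C/(T_H − T_C) gives T_H − T_C = T_C/COP.
With T_C = 294.15 K, T_H = 294.15 × (1 + 1/18.1) = 310.40 K.
Converting, 310.40 K = 99.05°F.

99.05 °F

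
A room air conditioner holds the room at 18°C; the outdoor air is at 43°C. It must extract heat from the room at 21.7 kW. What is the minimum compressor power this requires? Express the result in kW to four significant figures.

1.863 kW

In absolute terms T_C = 291.15 K and T_H = 316.15 K, so ΔT = 25.00 K.
COP_Carnot = T_C/ΔT = 291.15/25.00 = 11.65.
Ẇ_min = Q̇/COP_Carnot = 21.70/11.65 = 1.863 kW.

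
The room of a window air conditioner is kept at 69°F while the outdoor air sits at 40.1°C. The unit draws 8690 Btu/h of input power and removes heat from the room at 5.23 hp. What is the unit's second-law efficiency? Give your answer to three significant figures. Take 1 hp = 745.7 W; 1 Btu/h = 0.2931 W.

0.102

Converting, Q̇_C = 5.230 hp = 13310 Btu/h, so COP_actual = Q̇_C/Ẇ = 13310/8690 = 1.531.
In absolute terms T_C = 293.71 K and T_H = 313.25 K, so ΔT = 19.54 K.
COP_Carnot = T_C/ΔT = 293.71/19.54 = 15.03.
η_II = COP_actual/COP_Carnot = 1.531/15.03 = 0.1019.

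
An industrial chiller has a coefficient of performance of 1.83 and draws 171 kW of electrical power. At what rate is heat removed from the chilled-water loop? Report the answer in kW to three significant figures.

313 kW

Q̇_C = COP × Ẇ = 1.83 × 171.0 = 312.9 kW.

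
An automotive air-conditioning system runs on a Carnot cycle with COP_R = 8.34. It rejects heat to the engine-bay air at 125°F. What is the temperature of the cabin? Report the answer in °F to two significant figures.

62 °F

For a Carnot refrigerator COP_R = T_C/(T_H − T_C), so T_C = COP·T_H/(1 + COP).
With T_H = 324.82 K, T_C = 8.34 × 324.82/9.340 = 290.04 K.
Converting, 290.04 K = 62.40°F.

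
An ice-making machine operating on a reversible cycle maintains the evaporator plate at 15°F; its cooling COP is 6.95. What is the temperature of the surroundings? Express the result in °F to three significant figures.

83.3 °F

COP_R = T_C/(T_H − T_C) gives T_H − T_C = T_C/COP.
With T_C = 263.71 K, T_H = 263.71 × (1 + 1/6.95) = 301.65 K.
Converting, 301.65 K = 83.30°F.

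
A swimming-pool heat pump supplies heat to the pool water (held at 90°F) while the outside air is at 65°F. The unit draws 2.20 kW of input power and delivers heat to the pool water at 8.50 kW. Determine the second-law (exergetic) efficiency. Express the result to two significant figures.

COP_actual = Q̇_H/Ẇ = 8.500/2.200 = 3.864.
In absolute terms T_C = 291.48 K and T_H = 305.37 K, so ΔT = 13.89 K.
COP_Carnot = T_H/ΔT = 305.37/13.89 = 21.99.
η_II = COP_actual/COP_Carnot = 3.864/21.99 = 0.1757.

0.18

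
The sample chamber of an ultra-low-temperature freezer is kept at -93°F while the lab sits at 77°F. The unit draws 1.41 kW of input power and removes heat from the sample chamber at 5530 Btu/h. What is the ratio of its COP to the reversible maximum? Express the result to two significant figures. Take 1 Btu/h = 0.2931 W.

0.53

Converting, Q̇_C = 5530 Btu/h = 1.621 kW, so COP_actual = Q̇_C/Ẇ = 1.621/1.410 = 1.150.
In absolute terms T_C = 203.71 K and T_H = 298.15 K, so ΔT = 94.44 K.
COP_Carnot = T_C/ΔT = 203.71/94.44 = 2.157.
η_II = COP_actual/COP_Carnot = 1.150/2.157 = 0.5330.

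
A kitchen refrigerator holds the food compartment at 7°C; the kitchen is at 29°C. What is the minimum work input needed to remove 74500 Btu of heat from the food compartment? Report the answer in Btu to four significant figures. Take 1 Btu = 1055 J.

In absolute terms T_C = 280.15 K and T_H = 302.15 K, so ΔT = 22.00 K.
The reversible limit is COP_R = T_C/ΔT = 12.73, so W_min = Q_C/COP = Q_C·ΔT/T_C.
W_min = 74500 × 22.00/280.15 = 5850 Btu.

5850 Btu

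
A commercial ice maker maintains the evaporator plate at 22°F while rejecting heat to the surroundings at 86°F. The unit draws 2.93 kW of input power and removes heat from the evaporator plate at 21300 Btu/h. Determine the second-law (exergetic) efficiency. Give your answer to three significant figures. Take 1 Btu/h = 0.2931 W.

Converting, Q̇_C = 21300 Btu/h = 6.243 kW, so COP_actual = Q̇_C/Ẇ = 6.243/2.930 = 2.131.
In absolute terms T_C = 267.59 K and T_H = 303.15 K, so ΔT = 35.56 K.
COP_Carnot = T_C/ΔT = 267.59/35.56 = 7.526.
η_II = COP_actual/COP_Carnot = 2.131/7.526 = 0.2831.

0.283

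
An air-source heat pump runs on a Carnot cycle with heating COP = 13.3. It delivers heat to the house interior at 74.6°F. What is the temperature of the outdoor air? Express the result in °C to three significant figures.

COP_HP = T_H/(T_H − T_C) gives T_H − T_C = T_H/COP.
With T_H = 296.82 K, T_C = 296.82 × (1 − 1/13.3) = 274.50 K.
Converting, 274.50 K = 1.35°C.

1.35 °C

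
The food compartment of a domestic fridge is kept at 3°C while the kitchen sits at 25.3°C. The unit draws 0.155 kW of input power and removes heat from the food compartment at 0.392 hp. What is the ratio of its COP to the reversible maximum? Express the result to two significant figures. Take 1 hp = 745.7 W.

0.15

Converting, Q̇_C = 0.3920 hp = 0.2923 kW, so COP_actual = Q̇_C/Ẇ = 0.2923/0.1550 = 1.886.
In absolute terms T_C = 276.15 K and T_H = 298.45 K, so ΔT = 22.30 K.
COP_Carnot = T_C/ΔT = 276.15/22.30 = 12.38.
η_II = COP_actual/COP_Carnot = 1.886/12.38 = 0.1523.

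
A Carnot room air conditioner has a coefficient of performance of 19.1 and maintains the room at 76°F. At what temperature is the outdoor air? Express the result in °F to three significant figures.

COP_R = T_C/(T_H − T_C) gives T_H − T_C = T_C/COP.
With T_C = 297.59 K, T_H = 297.59 × (1 + 1/19.1) = 313.18 K.
Converting, 313.18 K = 104.05°F.

104 °F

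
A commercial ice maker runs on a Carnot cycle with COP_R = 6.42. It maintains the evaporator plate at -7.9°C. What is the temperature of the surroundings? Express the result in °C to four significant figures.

COP_R = T_C/(T_H − T_C) gives T_H − T_C = T_C/COP.
With T_C = 265.25 K, T_H = 265.25 × (1 + 1/6.42) = 306.57 K.
Converting, 306.57 K = 33.42°C.

33.42 °C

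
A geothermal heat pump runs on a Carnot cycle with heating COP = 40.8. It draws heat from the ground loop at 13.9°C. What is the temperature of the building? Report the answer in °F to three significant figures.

COP_HP = T_H/(T_H − T_C) rearranges to T_H = COP·T_C/(COP − 1).
With T_C = 287.05 K, T_H = 40.8 × 287.05/39.80 = 294.26 K.
Converting, 294.26 K = 70.00°F.

70.0 °F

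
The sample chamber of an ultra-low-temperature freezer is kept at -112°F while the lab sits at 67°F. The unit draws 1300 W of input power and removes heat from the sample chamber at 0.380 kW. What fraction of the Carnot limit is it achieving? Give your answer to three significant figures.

0.150

Converting, Q̇_C = 0.3800 kW = 380.0 W, so COP_actual = Q̇_C/Ẇ = 380.0/1300 = 0.2923.
In absolute terms T_C = 193.15 K and T_H = 292.59 K, so ΔT = 99.44 K.
COP_Carnot = T_C/ΔT = 193.15/99.44 = 1.942.
η_II = COP_actual/COP_Carnot = 0.2923/1.942 = 0.1505.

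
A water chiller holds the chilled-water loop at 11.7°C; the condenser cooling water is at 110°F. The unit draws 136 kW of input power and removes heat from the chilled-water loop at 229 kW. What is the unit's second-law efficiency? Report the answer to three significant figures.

COP_actual = Q̇_C/Ẇ = 229.0/136.0 = 1.684.
In absolute terms T_C = 284.85 K and T_H = 316.48 K, so ΔT = 31.63 K.
COP_Carnot = T_C/ΔT = 284.85/31.63 = 9.005.
η_II = COP_actual/COP_Carnot = 1.684/9.005 = 0.1870.

0.187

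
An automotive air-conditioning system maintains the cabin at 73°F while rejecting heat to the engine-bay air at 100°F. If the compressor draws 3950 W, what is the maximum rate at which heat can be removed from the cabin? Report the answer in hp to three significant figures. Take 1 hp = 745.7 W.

105 hp

In absolute terms T_C = 295.93 K and T_H = 310.93 K, so ΔT = 15.00 K.
COP_Carnot = T_C/ΔT = 295.93/15.00 = 19.73.
Q̇_max = COP_Carnot × Ẇ = 19.73 × 3950 W = 77930 W = 104.5 hp.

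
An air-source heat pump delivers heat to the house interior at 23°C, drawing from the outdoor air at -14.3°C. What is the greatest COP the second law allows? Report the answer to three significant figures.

In absolute terms T_C = 258.85 K and T_H = 296.15 K, so ΔT = 37.30 K.
For a reversible cycle, COP_Carnot = T_H/ΔT = 296.15/37.30 = 7.940.

7.94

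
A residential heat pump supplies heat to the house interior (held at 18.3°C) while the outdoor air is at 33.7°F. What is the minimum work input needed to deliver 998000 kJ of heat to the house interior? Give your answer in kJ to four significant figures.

59430 kJ

In absolute terms T_C = 274.09 K and T_H = 291.45 K, so ΔT = 17.36 K.
The reversible limit is COP_HP = T_H/ΔT = 16.79, so W_min = Q_H/COP = Q_H·ΔT/T_H.
W_min = 998000 × 17.36/291.45 = 59430 kJ.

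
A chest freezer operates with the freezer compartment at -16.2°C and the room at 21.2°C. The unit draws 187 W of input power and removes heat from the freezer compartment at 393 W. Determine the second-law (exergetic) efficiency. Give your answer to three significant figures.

COP_actual = Q̇_C/Ẇ = 393.0/187.0 = 2.102.
In absolute terms T_C = 256.95 K and T_H = 294.35 K, so ΔT = 37.40 K.
COP_Carnot = T_C/ΔT = 256.95/37.40 = 6.870.
η_II = COP_actual/COP_Carnot = 2.102/6.870 = 0.3059.

0.306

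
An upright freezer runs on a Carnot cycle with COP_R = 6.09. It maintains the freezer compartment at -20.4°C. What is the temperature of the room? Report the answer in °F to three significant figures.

COP_R = T_C/(T_H − T_C) gives T_H − T_C = T_C/COP.
With T_C = 252.75 K, T_H = 252.75 × (1 + 1/6.09) = 294.25 K.
Converting, 294.25 K = 69.98°F.

70.0 °F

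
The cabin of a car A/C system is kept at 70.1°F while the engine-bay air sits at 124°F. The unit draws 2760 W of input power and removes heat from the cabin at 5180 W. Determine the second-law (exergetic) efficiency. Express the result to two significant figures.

0.19

COP_actual = Q̇_C/Ẇ = 5180/2760 = 1.877.
In absolute terms T_C = 294.32 K and T_H = 324.26 K, so ΔT = 29.94 K.
COP_Carnot = T_C/ΔT = 294.32/29.94 = 9.829.
η_II = COP_actual/COP_Carnot = 1.877/9.829 = 0.1910.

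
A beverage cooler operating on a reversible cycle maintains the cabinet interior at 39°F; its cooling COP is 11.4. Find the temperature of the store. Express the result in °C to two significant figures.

COP_R = T_C/(T_H − T_C) gives T_H − T_C = T_C/COP.
With T_C = 277.04 K, T_H = 277.04 × (1 + 1/11.4) = 301.34 K.
Converting, 301.34 K = 28.19°C.

28 °C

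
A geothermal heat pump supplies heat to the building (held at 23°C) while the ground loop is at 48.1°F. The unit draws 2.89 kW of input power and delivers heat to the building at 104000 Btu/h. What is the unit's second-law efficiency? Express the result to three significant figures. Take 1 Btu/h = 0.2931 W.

0.501

Converting, Q̇_H = 104000 Btu/h = 30.48 kW, so COP_actual = Q̇_H/Ẇ = 30.48/2.890 = 10.55.
In absolute terms T_C = 282.09 K and T_H = 296.15 K, so ΔT = 14.06 K.
COP_Carnot = T_H/ΔT = 296.15/14.06 = 21.07.
η_II = COP_actual/COP_Carnot = 10.55/21.07 = 0.5006.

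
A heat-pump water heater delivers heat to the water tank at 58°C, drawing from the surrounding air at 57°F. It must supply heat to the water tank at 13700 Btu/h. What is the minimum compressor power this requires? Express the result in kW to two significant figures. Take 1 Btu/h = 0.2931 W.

0.53 kW

In absolute terms T_C = 287.04 K and T_H = 331.15 K, so ΔT = 44.11 K.
COP_Carnot = T_H/ΔT = 331.15/44.11 = 7.507.
Ẇ_min = Q̇/COP_Carnot = 13700/7.507 = 1825 Btu/h = 0.5349 kW.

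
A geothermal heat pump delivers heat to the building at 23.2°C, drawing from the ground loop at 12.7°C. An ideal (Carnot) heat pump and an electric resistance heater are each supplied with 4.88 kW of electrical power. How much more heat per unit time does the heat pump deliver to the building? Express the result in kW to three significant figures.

In absolute terms T_C = 285.85 K and T_H = 296.35 K, so ΔT = 10.50 K.
COP_Carnot = T_H/ΔT = 296.35/10.50 = 28.22.
The heat pump delivers Q̇_H = COP × Ẇ = 137.7 kW; the resistance heater delivers Ẇ = 4.880 kW.
Extra = (COP − 1)·Ẇ = 132.9 kW.

133 kW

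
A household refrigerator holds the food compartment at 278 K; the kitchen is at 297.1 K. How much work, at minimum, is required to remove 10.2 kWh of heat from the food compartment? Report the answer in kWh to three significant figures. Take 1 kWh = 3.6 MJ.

The reservoir spacing is ΔT = 297.1 − 278 = 19.10 K.
The reversible limit is COP_R = T_C/ΔT = 14.55, so W_min = Q_C/COP = Q_C·ΔT/T_C.
W_min = 10.20 × 19.10/278.00 = 0.7008 kWh.

0.701 kWh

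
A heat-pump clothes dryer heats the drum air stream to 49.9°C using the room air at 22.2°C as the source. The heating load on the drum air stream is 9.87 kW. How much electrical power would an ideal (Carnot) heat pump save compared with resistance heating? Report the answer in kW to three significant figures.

In absolute terms T_C = 295.35 K and T_H = 323.05 K, so ΔT = 27.70 K.
COP_Carnot = T_H/ΔT = 323.05/27.70 = 11.66.
Resistance heating needs Ẇ_res = Q̇_H = 9.870 kW; the reversible heat pump needs only Ẇ_hp = Q̇_H/COP = 0.8463 kW.
Saving = 9.870 − 0.8463 = 9.024 kW.

9.02 kW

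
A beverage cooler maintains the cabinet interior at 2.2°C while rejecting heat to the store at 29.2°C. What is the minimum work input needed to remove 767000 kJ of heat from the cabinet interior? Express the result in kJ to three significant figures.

In absolute terms T_C = 275.35 K and T_H = 302.35 K, so ΔT = 27.00 K.
The reversible limit is COP_R = T_C/ΔT = 10.20, so W_min = Q_C/COP = Q_C·ΔT/T_C.
W_min = 767000 × 27.00/275.35 = 75210 kJ.

75200 kJ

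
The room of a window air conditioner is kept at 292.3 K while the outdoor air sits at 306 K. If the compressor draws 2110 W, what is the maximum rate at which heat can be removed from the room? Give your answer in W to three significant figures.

The reservoir spacing is ΔT = 306 − 292.3 = 13.70 K.
COP_Carnot = T_C/ΔT = 292.30/13.70 = 21.34.
Q̇_max = COP_Carnot × Ẇ = 21.34 × 2110 W = 45020 W.

45000 W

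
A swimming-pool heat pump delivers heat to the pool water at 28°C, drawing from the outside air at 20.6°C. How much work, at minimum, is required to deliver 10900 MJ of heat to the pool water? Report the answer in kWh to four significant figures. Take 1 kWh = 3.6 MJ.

In absolute terms T_C = 293.75 K and T_H = 301.15 K, so ΔT = 7.400 K.
The reversible limit is COP_HP = T_H/ΔT = 40.70, so W_min = Q_H/COP = Q_H·ΔT/T_H.
W_min = 10900 × 7.400/301.15 = 267.8 MJ = 74.40 kWh.

74.40 kWh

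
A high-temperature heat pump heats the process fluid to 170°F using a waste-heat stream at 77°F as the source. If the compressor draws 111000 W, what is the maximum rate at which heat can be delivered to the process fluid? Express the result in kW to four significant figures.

In absolute terms T_C = 298.15 K and T_H = 349.82 K, so ΔT = 51.67 K.
COP_Carnot = T_H/ΔT = 349.82/51.67 = 6.771.
Q̇_max = COP_Carnot × Ẇ = 6.771 × 111000 W = 751500 W = 751.5 kW.

751.5 kW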